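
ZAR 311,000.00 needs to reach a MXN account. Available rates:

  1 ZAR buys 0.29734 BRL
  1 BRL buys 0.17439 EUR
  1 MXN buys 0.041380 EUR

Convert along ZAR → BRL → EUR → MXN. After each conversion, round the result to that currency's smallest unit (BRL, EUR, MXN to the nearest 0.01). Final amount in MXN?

MXN 389,712.90

ZAR 311,000.00 × 0.29734 = BRL 92,472.74
BRL 92,472.74 × 0.17439 = EUR 16,126.32
EUR 16,126.32 ÷ 0.041380 = MXN 389,712.90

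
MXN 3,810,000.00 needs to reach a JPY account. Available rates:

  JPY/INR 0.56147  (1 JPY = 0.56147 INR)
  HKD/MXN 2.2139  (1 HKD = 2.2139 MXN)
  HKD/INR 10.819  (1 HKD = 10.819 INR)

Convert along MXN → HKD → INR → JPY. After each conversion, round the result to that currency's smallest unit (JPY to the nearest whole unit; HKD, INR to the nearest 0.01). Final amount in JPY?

MXN 3,810,000.00 ÷ 2.2139 = HKD 1,720,944.94
HKD 1,720,944.94 × 10.819 = INR 18,618,903.31
INR 18,618,903.31 ÷ 0.56147 = JPY 33,160,994

JPY 33,160,994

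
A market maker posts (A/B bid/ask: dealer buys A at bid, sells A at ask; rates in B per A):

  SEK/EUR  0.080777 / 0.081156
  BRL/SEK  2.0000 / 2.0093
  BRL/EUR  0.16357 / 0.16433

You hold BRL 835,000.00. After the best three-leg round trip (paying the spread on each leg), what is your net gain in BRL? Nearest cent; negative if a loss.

Best loop BRL → EUR → SEK → BRL:
BRL 835,000.00 × 0.16357 (sell BRL at bid) = EUR 136,580.95
EUR 136,580.95 ÷ 0.081156 (buy SEK at ask) = SEK 1,682,943.34
SEK 1,682,943.34 ÷ 2.0093 (buy BRL at ask) = BRL 837,576.94

Net profit: BRL 2,576.94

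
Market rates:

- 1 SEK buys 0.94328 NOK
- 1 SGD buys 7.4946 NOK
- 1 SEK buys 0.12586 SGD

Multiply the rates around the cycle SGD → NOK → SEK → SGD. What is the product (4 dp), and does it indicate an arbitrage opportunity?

1.0000 (no arbitrage)

Around SGD → NOK → SEK → SGD: 1 × 7.4946 ÷ 0.94328 × 0.12586 = 0.999990
Product ≈ 1 (deviation 0.001%, within rounding noise).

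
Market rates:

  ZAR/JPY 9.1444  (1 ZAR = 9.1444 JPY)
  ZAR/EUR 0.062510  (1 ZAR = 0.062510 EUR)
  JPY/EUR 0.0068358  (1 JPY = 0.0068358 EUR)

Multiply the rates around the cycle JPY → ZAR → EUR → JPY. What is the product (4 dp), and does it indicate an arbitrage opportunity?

Around JPY → ZAR → EUR → JPY: 1 ÷ 9.1444 × 0.062510 ÷ 0.0068358 = 1.000011
Product ≈ 1 (deviation 0.001%, within rounding noise).

1.0000 (no arbitrage)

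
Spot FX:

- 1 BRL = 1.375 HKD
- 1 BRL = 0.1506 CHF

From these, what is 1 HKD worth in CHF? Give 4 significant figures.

1 HKD ÷ 1.375 = 0.727273 BRL
0.727273 BRL × 0.1506 = 0.109527 CHF

HKD/CHF = 0.1095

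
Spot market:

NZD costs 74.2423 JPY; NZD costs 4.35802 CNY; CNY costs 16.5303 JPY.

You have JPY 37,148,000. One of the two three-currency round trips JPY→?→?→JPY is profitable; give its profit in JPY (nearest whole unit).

Profit: JPY 1,135,964

Profitable loop is JPY → CNY → NZD → JPY:
JPY 37,148,000 ÷ 16.5303 = CNY 2,247,267.14
CNY 2,247,267.14 ÷ 4.35802 = NZD 515,662.42
NZD 515,662.42 × 74.2423 = JPY 38,283,964
Profit = JPY 38,283,964 − JPY 37,148,000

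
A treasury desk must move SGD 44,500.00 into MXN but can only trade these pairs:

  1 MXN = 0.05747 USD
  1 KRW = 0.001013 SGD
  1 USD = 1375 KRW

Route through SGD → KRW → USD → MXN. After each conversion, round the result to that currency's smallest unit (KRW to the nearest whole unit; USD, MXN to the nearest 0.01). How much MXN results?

MXN 555,912.82

SGD 44,500.00 ÷ 0.001013 = KRW 43,928,924
KRW 43,928,924 ÷ 1375 = USD 31,948.31
USD 31,948.31 ÷ 0.05747 = MXN 555,912.82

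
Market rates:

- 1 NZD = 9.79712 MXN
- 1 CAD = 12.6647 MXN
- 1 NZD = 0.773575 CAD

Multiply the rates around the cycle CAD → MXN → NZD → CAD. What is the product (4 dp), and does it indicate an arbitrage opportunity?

Around CAD → MXN → NZD → CAD: 1 × 12.6647 ÷ 9.79712 × 0.773575 = 0.999997
Product ≈ 1 (deviation 0.000%, within rounding noise).

1.0000 (no arbitrage)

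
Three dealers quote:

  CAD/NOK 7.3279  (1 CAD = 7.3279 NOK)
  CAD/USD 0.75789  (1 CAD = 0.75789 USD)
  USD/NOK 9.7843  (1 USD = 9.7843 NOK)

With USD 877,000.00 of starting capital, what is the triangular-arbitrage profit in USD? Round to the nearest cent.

Profit: USD 10,474.73

Profitable loop is USD → NOK → CAD → USD:
USD 877,000.00 × 9.7843 = NOK 8,580,831.10
NOK 8,580,831.10 ÷ 7.3279 = CAD 1,170,980.92
CAD 1,170,980.92 × 0.75789 = USD 887,474.73
Profit = USD 887,474.73 − USD 877,000.00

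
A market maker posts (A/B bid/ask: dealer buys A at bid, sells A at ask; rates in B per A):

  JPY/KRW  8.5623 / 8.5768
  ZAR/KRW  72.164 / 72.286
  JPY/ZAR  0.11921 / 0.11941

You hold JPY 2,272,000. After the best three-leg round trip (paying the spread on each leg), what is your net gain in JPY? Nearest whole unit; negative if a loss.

Net profit: JPY 6,853

Best loop JPY → ZAR → KRW → JPY:
JPY 2,272,000 × 0.11921 (sell JPY at bid) = ZAR 270,845.12
ZAR 270,845.12 × 72.164 (sell ZAR at bid) = KRW 19,545,267
KRW 19,545,267 ÷ 8.5768 (buy JPY at ask) = JPY 2,278,853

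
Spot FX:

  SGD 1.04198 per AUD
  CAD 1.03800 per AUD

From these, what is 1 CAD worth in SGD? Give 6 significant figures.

CAD/SGD = 1.00383

1 CAD ÷ 1.03800 = 0.963391 AUD
0.963391 AUD × 1.04198 = 1.00383 SGD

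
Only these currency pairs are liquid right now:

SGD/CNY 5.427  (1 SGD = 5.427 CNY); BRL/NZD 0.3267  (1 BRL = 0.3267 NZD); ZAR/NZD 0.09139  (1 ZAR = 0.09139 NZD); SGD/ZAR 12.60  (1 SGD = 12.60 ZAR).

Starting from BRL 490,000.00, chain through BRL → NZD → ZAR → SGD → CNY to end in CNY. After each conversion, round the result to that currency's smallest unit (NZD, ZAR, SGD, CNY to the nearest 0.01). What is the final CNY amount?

CNY 754,459.31

BRL 490,000.00 × 0.3267 = NZD 160,083.00
NZD 160,083.00 ÷ 0.09139 = ZAR 1,751,646.79
ZAR 1,751,646.79 ÷ 12.60 = SGD 139,019.59
SGD 139,019.59 × 5.427 = CNY 754,459.31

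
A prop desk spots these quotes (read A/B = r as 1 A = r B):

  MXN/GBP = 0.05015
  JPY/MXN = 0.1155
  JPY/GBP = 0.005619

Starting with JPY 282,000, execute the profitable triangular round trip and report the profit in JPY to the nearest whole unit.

Profitable loop is JPY → MXN → GBP → JPY:
JPY 282,000 × 0.1155 = MXN 32,571.00
MXN 32,571.00 × 0.05015 = GBP 1,633.44
GBP 1,633.44 ÷ 0.005619 = JPY 290,699
Profit = JPY 290,699 − JPY 282,000

Profit: JPY 8,699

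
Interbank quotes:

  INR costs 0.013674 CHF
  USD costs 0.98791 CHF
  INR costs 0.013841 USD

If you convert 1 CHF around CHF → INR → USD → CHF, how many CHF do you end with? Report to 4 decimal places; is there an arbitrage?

Around CHF → INR → USD → CHF: 1 ÷ 0.013674 × 0.013841 × 0.98791 = 0.999975
Product ≈ 1 (deviation 0.002%, within rounding noise).

1.0000 (no arbitrage)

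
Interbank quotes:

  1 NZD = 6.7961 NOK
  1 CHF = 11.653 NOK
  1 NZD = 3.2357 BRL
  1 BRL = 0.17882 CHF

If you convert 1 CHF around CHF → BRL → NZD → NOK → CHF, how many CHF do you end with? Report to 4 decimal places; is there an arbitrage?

Around CHF → BRL → NZD → NOK → CHF: 1 ÷ 0.17882 ÷ 3.2357 × 6.7961 ÷ 11.653 = 1.007947
Product > 1; profitable direction is CHF → BRL → NZD → NOK → CHF.

1.0079 (arbitrage exists)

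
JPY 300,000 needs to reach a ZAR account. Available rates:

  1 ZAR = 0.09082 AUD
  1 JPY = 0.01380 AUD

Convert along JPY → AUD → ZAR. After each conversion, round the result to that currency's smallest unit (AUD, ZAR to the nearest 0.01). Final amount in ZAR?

JPY 300,000 × 0.01380 = AUD 4,140.00
AUD 4,140.00 ÷ 0.09082 = ZAR 45,584.67

ZAR 45,584.67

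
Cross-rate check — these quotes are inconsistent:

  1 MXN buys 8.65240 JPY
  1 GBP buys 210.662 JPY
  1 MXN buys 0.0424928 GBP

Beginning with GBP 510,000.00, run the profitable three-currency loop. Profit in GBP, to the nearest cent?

Profit: GBP 17,636.88

Profitable loop is GBP → JPY → MXN → GBP:
GBP 510,000.00 × 210.662 = JPY 107,437,620
JPY 107,437,620 ÷ 8.65240 = MXN 12,417,088.90
MXN 12,417,088.90 × 0.0424928 = GBP 527,636.88
Profit = GBP 527,636.88 − GBP 510,000.00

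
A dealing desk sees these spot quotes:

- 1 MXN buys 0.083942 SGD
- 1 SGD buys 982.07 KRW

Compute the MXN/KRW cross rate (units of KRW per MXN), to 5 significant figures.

1 MXN × 0.083942 = 0.083942 SGD
0.083942 SGD × 982.07 = 82.4369 KRW

MXN/KRW = 82.437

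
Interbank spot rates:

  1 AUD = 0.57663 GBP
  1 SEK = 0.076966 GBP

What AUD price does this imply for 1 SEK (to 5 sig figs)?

SEK/AUD = 0.13348

1 SEK × 0.076966 = 0.076966 GBP
0.076966 GBP ÷ 0.57663 = 0.133476 AUD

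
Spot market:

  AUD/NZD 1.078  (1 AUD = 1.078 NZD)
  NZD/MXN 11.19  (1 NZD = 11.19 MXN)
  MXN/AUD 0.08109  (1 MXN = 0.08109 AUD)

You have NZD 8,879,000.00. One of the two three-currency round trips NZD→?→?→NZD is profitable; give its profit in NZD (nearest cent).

Profit: NZD 198,116.47

Profitable loop is NZD → AUD → MXN → NZD:
NZD 8,879,000.00 ÷ 1.078 = AUD 8,236,549.17
AUD 8,236,549.17 ÷ 0.08109 = MXN 101,572,933.35
MXN 101,572,933.35 ÷ 11.19 = NZD 9,077,116.47
Profit = NZD 9,077,116.47 − NZD 8,879,000.00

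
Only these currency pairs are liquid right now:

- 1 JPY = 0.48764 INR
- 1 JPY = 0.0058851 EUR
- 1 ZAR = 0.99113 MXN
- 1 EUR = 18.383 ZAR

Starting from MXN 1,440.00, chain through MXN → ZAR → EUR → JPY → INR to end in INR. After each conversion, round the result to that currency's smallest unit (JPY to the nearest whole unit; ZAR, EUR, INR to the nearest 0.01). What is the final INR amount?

MXN 1,440.00 ÷ 0.99113 = ZAR 1,452.89
ZAR 1,452.89 ÷ 18.383 = EUR 79.03
EUR 79.03 ÷ 0.0058851 = JPY 13,429
JPY 13,429 × 0.48764 = INR 6,548.52

INR 6,548.52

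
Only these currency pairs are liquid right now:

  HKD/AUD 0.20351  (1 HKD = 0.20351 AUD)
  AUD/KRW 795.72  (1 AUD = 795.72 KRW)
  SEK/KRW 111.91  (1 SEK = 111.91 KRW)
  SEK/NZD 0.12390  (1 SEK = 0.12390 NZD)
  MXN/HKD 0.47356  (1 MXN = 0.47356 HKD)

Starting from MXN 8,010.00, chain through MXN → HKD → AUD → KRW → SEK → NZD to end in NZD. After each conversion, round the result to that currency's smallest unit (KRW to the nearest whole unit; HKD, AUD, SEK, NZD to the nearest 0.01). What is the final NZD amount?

NZD 680.08

MXN 8,010.00 × 0.47356 = HKD 3,793.22
HKD 3,793.22 × 0.20351 = AUD 771.96
AUD 771.96 × 795.72 = KRW 614,264
KRW 614,264 ÷ 111.91 = SEK 5,488.91
SEK 5,488.91 × 0.12390 = NZD 680.08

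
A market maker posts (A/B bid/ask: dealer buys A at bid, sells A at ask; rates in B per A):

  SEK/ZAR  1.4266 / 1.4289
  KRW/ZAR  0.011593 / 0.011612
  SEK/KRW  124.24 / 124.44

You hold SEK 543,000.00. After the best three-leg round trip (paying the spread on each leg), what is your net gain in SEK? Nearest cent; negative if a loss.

Net profit: SEK 4,337.59

Best loop SEK → KRW → ZAR → SEK:
SEK 543,000.00 × 124.24 (sell SEK at bid) = KRW 67,462,320
KRW 67,462,320 × 0.011593 (sell KRW at bid) = ZAR 782,090.68
ZAR 782,090.68 ÷ 1.4289 (buy SEK at ask) = SEK 547,337.59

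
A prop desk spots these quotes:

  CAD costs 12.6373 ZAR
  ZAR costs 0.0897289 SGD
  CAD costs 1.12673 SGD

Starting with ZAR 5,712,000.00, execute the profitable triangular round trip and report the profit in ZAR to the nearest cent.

Profitable loop is ZAR → SGD → CAD → ZAR:
ZAR 5,712,000.00 × 0.0897289 = SGD 512,531.48
SGD 512,531.48 ÷ 1.12673 = CAD 454,884.02
CAD 454,884.02 × 12.6373 = ZAR 5,748,505.88
Profit = ZAR 5,748,505.88 − ZAR 5,712,000.00

Profit: ZAR 36,505.88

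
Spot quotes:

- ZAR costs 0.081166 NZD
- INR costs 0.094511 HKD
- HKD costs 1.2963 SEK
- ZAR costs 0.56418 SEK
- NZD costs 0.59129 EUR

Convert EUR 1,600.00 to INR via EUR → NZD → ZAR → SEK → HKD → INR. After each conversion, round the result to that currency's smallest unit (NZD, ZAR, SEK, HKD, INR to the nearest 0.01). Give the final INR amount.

EUR 1,600.00 ÷ 0.59129 = NZD 2,705.95
NZD 2,705.95 ÷ 0.081166 = ZAR 33,338.47
ZAR 33,338.47 × 0.56418 = SEK 18,808.90
SEK 18,808.90 ÷ 1.2963 = HKD 14,509.68
HKD 14,509.68 ÷ 0.094511 = INR 153,523.72

INR 153,523.72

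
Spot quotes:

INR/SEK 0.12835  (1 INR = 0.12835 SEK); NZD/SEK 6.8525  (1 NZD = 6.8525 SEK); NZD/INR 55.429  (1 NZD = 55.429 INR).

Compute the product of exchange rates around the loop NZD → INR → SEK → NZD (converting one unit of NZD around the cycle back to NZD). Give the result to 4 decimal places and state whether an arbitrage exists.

Around NZD → INR → SEK → NZD: 1 × 55.429 × 0.12835 ÷ 6.8525 = 1.038207
Product > 1; profitable direction is NZD → INR → SEK → NZD.

1.0382 (arbitrage exists)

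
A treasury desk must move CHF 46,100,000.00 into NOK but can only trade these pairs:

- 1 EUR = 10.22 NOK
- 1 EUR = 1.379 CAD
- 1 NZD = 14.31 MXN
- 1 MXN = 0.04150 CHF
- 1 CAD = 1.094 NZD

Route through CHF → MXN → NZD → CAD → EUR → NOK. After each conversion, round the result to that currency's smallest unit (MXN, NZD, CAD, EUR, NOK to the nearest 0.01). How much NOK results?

NOK 525,874,972.79

CHF 46,100,000.00 ÷ 0.04150 = MXN 1,110,843,373.49
MXN 1,110,843,373.49 ÷ 14.31 = NZD 77,627,070.13
NZD 77,627,070.13 ÷ 1.094 = CAD 70,957,102.50
CAD 70,957,102.50 ÷ 1.379 = EUR 51,455,476.79
EUR 51,455,476.79 × 10.22 = NOK 525,874,972.79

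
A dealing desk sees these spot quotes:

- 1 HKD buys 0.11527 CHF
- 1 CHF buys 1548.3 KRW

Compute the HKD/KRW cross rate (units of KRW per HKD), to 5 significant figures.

HKD/KRW = 178.47

1 HKD × 0.11527 = 0.11527 CHF
0.11527 CHF × 1548.3 = 178.473 KRW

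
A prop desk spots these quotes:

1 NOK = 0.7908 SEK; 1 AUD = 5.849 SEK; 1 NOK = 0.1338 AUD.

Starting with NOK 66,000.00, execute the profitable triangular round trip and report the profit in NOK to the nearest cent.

Profit: NOK 691.86

Profitable loop is NOK → SEK → AUD → NOK:
NOK 66,000.00 × 0.7908 = SEK 52,192.80
SEK 52,192.80 ÷ 5.849 = AUD 8,923.37
AUD 8,923.37 ÷ 0.1338 = NOK 66,691.86
Profit = NOK 66,691.86 − NOK 66,000.00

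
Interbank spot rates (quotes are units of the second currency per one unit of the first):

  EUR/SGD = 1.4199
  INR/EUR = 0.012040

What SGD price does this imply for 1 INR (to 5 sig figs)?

1 INR × 0.012040 = 0.01204 EUR
0.01204 EUR × 1.4199 = 0.0170956 SGD

INR/SGD = 0.017096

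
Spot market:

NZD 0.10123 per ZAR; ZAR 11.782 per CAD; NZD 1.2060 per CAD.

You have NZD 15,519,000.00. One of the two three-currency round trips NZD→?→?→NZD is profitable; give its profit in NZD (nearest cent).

Profitable loop is NZD → ZAR → CAD → NZD:
NZD 15,519,000.00 ÷ 0.10123 = ZAR 153,304,356.42
ZAR 153,304,356.42 ÷ 11.782 = CAD 13,011,743.03
CAD 13,011,743.03 × 1.2060 = NZD 15,692,162.10
Profit = NZD 15,692,162.10 − NZD 15,519,000.00

Profit: NZD 173,162.10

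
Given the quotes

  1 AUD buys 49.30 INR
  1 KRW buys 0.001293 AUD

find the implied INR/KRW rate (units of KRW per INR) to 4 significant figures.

INR/KRW = 15.69

1 INR ÷ 49.30 = 0.020284 AUD
0.020284 AUD ÷ 0.001293 = 15.6875 KRW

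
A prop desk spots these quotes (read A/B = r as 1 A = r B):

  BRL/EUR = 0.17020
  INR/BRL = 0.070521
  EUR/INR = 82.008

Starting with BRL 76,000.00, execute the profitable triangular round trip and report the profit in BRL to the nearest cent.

Profit: BRL 1,211.03

Profitable loop is BRL → INR → EUR → BRL:
BRL 76,000.00 ÷ 0.070521 = INR 1,077,693.17
INR 1,077,693.17 ÷ 82.008 = EUR 13,141.32
EUR 13,141.32 ÷ 0.17020 = BRL 77,211.03
Profit = BRL 77,211.03 − BRL 76,000.00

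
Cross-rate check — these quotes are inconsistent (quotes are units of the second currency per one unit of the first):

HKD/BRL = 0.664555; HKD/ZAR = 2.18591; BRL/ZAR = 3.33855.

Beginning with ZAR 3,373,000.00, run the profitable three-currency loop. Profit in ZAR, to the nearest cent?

Profit: ZAR 50,520.08

Profitable loop is ZAR → HKD → BRL → ZAR:
ZAR 3,373,000.00 ÷ 2.18591 = HKD 1,543,064.44
HKD 1,543,064.44 × 0.664555 = BRL 1,025,451.19
BRL 1,025,451.19 × 3.33855 = ZAR 3,423,520.08
Profit = ZAR 3,423,520.08 − ZAR 3,373,000.00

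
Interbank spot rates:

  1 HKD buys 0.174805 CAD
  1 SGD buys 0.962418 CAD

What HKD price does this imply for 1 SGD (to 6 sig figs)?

1 SGD × 0.962418 = 0.962418 CAD
0.962418 CAD ÷ 0.174805 = 5.50567 HKD

SGD/HKD = 5.50567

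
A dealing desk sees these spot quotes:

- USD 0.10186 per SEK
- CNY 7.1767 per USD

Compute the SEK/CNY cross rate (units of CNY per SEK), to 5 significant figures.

SEK/CNY = 0.73102

1 SEK × 0.10186 = 0.10186 USD
0.10186 USD × 7.1767 = 0.731019 CNY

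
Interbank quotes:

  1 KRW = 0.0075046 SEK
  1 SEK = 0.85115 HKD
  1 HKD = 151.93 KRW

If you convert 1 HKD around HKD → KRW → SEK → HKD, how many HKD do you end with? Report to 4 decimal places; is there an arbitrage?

0.9705 (arbitrage exists)

Around HKD → KRW → SEK → HKD: 1 × 151.93 × 0.0075046 × 0.85115 = 0.970459
Product < 1; profitable direction is HKD → SEK → KRW → HKD.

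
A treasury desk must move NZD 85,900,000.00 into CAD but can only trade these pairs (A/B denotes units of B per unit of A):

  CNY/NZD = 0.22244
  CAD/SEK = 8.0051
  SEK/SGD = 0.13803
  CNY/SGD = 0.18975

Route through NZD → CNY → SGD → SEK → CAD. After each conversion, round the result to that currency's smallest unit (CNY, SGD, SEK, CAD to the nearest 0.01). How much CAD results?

CAD 66,316,532.86

NZD 85,900,000.00 ÷ 0.22244 = CNY 386,171,551.88
CNY 386,171,551.88 × 0.18975 = SGD 73,276,051.97
SGD 73,276,051.97 ÷ 0.13803 = SEK 530,870,477.22
SEK 530,870,477.22 ÷ 8.0051 = CAD 66,316,532.86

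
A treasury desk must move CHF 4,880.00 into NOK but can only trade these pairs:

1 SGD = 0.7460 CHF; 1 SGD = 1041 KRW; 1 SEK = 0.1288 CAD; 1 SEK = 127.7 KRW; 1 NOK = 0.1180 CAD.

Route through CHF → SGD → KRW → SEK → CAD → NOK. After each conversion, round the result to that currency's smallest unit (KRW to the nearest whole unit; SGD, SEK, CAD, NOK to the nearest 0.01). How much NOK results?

CHF 4,880.00 ÷ 0.7460 = SGD 6,541.55
SGD 6,541.55 × 1041 = KRW 6,809,754
KRW 6,809,754 ÷ 127.7 = SEK 53,326.19
SEK 53,326.19 × 0.1288 = CAD 6,868.41
CAD 6,868.41 ÷ 0.1180 = NOK 58,206.86

NOK 58,206.86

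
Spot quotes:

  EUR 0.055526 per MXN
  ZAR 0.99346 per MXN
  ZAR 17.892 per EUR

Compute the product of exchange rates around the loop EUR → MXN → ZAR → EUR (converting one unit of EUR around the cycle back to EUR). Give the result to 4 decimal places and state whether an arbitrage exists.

Around EUR → MXN → ZAR → EUR: 1 ÷ 0.055526 × 0.99346 ÷ 17.892 = 0.999989
Product ≈ 1 (deviation 0.001%, within rounding noise).

1.0000 (no arbitrage)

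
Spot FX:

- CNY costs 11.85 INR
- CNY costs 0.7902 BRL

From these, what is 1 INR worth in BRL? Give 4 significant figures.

1 INR ÷ 11.85 = 0.0843882 CNY
0.0843882 CNY × 0.7902 = 0.0666835 BRL

INR/BRL = 0.06668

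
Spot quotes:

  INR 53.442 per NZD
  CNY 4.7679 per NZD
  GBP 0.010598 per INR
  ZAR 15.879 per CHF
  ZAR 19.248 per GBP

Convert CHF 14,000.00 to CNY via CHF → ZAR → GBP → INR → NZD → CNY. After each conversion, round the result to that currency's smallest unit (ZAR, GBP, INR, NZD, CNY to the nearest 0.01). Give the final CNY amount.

CNY 97,226.78

CHF 14,000.00 × 15.879 = ZAR 222,306.00
ZAR 222,306.00 ÷ 19.248 = GBP 11,549.56
GBP 11,549.56 ÷ 0.010598 = INR 1,089,786.75
INR 1,089,786.75 ÷ 53.442 = NZD 20,391.95
NZD 20,391.95 × 4.7679 = CNY 97,226.78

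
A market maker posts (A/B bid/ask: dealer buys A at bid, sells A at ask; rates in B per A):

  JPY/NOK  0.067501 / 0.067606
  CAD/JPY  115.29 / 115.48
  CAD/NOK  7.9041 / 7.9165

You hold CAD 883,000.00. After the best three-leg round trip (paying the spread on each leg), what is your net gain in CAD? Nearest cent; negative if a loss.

Best loop CAD → NOK → JPY → CAD:
CAD 883,000.00 × 7.9041 (sell CAD at bid) = NOK 6,979,320.30
NOK 6,979,320.30 ÷ 0.067606 (buy JPY at ask) = JPY 103,235,220
JPY 103,235,220 ÷ 115.48 (buy CAD at ask) = CAD 893,966.23

Net profit: CAD 10,966.23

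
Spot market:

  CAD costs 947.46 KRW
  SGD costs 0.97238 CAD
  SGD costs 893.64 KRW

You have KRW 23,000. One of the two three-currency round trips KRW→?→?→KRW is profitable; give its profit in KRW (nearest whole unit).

Profitable loop is KRW → SGD → CAD → KRW:
KRW 23,000 ÷ 893.64 = SGD 25.74
SGD 25.74 × 0.97238 = CAD 25.03
CAD 25.03 × 947.46 = KRW 23,712
Profit = KRW 23,712 − KRW 23,000

Profit: KRW 712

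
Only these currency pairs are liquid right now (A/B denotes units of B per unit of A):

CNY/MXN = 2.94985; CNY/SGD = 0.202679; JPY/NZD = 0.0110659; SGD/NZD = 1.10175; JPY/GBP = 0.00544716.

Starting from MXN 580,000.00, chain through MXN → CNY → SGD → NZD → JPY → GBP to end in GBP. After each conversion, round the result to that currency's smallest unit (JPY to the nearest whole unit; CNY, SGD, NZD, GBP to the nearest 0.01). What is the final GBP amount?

GBP 21,612.41

MXN 580,000.00 ÷ 2.94985 = CNY 196,620.17
CNY 196,620.17 × 0.202679 = SGD 39,850.78
SGD 39,850.78 × 1.10175 = NZD 43,905.60
NZD 43,905.60 ÷ 0.0110659 = JPY 3,967,648
JPY 3,967,648 × 0.00544716 = GBP 21,612.41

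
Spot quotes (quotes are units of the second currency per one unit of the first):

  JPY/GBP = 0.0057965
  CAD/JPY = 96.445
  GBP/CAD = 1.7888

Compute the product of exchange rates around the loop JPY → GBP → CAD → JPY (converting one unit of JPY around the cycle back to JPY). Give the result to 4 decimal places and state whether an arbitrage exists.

1.0000 (no arbitrage)

Around JPY → GBP → CAD → JPY: 1 × 0.0057965 × 1.7888 × 96.445 = 1.000017
Product ≈ 1 (deviation 0.002%, within rounding noise).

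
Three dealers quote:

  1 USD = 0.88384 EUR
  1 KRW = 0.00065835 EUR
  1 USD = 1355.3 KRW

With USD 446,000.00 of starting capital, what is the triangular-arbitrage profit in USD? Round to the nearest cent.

Profitable loop is USD → KRW → EUR → USD:
USD 446,000.00 × 1355.3 = KRW 604,463,800
KRW 604,463,800 × 0.00065835 = EUR 397,948.74
EUR 397,948.74 ÷ 0.88384 = USD 450,249.75
Profit = USD 450,249.75 − USD 446,000.00

Profit: USD 4,249.75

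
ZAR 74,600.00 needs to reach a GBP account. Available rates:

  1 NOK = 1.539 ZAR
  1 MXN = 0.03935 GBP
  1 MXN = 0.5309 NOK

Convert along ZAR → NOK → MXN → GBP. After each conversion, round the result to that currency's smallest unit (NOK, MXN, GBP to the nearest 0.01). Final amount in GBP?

ZAR 74,600.00 ÷ 1.539 = NOK 48,473.03
NOK 48,473.03 ÷ 0.5309 = MXN 91,303.50
MXN 91,303.50 × 0.03935 = GBP 3,592.79

GBP 3,592.79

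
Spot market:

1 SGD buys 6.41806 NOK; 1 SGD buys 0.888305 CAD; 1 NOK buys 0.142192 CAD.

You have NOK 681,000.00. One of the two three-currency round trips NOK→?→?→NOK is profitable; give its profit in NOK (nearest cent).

Profitable loop is NOK → CAD → SGD → NOK:
NOK 681,000.00 × 0.142192 = CAD 96,832.75
CAD 96,832.75 ÷ 0.888305 = SGD 109,008.45
SGD 109,008.45 × 6.41806 = NOK 699,622.78
Profit = NOK 699,622.78 − NOK 681,000.00

Profit: NOK 18,622.78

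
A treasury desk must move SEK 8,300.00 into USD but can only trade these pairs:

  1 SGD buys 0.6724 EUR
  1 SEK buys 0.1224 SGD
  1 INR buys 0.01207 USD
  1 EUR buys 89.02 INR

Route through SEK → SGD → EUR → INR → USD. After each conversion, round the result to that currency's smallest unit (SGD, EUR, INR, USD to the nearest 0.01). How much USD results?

SEK 8,300.00 × 0.1224 = SGD 1,015.92
SGD 1,015.92 × 0.6724 = EUR 683.10
EUR 683.10 × 89.02 = INR 60,809.56
INR 60,809.56 × 0.01207 = USD 733.97

USD 733.97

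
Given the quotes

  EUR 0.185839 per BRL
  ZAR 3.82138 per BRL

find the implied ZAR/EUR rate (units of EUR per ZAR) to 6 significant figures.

1 ZAR ÷ 3.82138 = 0.261686 BRL
0.261686 BRL × 0.185839 = 0.0486314 EUR

ZAR/EUR = 0.0486314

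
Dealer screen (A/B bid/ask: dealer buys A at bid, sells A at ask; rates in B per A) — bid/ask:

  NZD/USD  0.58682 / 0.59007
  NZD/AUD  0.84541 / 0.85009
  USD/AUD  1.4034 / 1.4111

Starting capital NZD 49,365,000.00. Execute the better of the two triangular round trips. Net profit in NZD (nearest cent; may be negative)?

Net profit: NZD 756,631.02

Best loop NZD → AUD → USD → NZD:
NZD 49,365,000.00 × 0.84541 (sell NZD at bid) = AUD 41,733,664.65
AUD 41,733,664.65 ÷ 1.4111 (buy USD at ask) = USD 29,575,270.82
USD 29,575,270.82 ÷ 0.59007 (buy NZD at ask) = NZD 50,121,631.02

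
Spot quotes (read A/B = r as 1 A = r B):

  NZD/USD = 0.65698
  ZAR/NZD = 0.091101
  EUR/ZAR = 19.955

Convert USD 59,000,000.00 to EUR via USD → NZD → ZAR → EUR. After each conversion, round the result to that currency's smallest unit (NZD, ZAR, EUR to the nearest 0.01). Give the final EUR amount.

USD 59,000,000.00 ÷ 0.65698 = NZD 89,804,864.68
NZD 89,804,864.68 ÷ 0.091101 = ZAR 985,772,545.64
ZAR 985,772,545.64 ÷ 19.955 = EUR 49,399,776.78

EUR 49,399,776.78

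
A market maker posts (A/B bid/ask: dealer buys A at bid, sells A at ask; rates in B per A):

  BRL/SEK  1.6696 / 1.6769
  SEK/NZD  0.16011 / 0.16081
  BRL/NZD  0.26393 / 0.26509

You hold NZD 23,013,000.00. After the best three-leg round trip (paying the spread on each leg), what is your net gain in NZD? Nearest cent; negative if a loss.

Best loop NZD → BRL → SEK → NZD:
NZD 23,013,000.00 ÷ 0.26509 (buy BRL at ask) = BRL 86,812,026.10
BRL 86,812,026.10 × 1.6696 (sell BRL at bid) = SEK 144,941,358.78
SEK 144,941,358.78 × 0.16011 (sell SEK at bid) = NZD 23,206,560.95

Net profit: NZD 193,560.95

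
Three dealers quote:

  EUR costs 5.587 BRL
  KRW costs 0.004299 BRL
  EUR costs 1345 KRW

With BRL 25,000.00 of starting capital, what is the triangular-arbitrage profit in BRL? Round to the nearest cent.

Profit: BRL 873.25

Profitable loop is BRL → EUR → KRW → BRL:
BRL 25,000.00 ÷ 5.587 = EUR 4,474.67
EUR 4,474.67 × 1345 = KRW 6,018,436
KRW 6,018,436 × 0.004299 = BRL 25,873.25
Profit = BRL 25,873.25 − BRL 25,000.00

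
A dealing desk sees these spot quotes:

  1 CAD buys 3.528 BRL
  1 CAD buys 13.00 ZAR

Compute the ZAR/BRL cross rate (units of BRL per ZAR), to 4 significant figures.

ZAR/BRL = 0.2714

1 ZAR ÷ 13.00 = 0.0769231 CAD
0.0769231 CAD × 3.528 = 0.271385 BRL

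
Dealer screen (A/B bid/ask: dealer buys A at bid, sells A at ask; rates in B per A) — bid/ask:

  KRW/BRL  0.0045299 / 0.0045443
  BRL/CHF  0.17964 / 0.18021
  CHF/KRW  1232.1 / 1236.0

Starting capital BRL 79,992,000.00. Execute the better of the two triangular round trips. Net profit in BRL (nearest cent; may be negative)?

Best loop BRL → CHF → KRW → BRL:
BRL 79,992,000.00 × 0.17964 (sell BRL at bid) = CHF 14,369,762.88
CHF 14,369,762.88 × 1232.1 (sell CHF at bid) = KRW 17,704,984,844
KRW 17,704,984,844 × 0.0045299 (sell KRW at bid) = BRL 80,201,810.85

Net profit: BRL 209,810.85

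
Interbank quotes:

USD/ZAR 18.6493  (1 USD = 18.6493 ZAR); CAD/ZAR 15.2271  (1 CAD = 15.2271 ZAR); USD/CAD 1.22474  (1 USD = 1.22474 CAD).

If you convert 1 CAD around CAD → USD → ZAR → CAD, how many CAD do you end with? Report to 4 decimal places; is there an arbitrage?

Around CAD → USD → ZAR → CAD: 1 ÷ 1.22474 × 18.6493 ÷ 15.2271 = 1.000003
Product ≈ 1 (deviation 0.000%, within rounding noise).

1.0000 (no arbitrage)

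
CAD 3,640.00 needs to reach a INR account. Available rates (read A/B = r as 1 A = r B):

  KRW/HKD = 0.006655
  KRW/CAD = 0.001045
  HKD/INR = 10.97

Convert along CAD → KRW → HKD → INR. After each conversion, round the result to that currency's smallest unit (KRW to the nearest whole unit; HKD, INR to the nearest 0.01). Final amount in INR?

INR 254,296.23

CAD 3,640.00 ÷ 0.001045 = KRW 3,483,254
KRW 3,483,254 × 0.006655 = HKD 23,181.06
HKD 23,181.06 × 10.97 = INR 254,296.23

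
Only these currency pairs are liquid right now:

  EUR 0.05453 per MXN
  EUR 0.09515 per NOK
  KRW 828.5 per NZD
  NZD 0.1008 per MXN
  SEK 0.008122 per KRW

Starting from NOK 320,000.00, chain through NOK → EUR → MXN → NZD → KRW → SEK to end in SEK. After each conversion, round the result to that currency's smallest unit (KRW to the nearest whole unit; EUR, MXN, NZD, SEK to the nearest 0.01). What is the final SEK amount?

SEK 378,738.36

NOK 320,000.00 × 0.09515 = EUR 30,448.00
EUR 30,448.00 ÷ 0.05453 = MXN 558,371.54
MXN 558,371.54 × 0.1008 = NZD 56,283.85
NZD 56,283.85 × 828.5 = KRW 46,631,170
KRW 46,631,170 × 0.008122 = SEK 378,738.36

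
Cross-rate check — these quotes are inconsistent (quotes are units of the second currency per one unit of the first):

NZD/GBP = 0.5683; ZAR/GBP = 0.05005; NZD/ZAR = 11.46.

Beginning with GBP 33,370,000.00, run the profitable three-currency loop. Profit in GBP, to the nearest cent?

Profitable loop is GBP → NZD → ZAR → GBP:
GBP 33,370,000.00 ÷ 0.5683 = NZD 58,718,986.45
NZD 58,718,986.45 × 11.46 = ZAR 672,919,584.73
ZAR 672,919,584.73 × 0.05005 = GBP 33,679,625.22
Profit = GBP 33,679,625.22 − GBP 33,370,000.00

Profit: GBP 309,625.22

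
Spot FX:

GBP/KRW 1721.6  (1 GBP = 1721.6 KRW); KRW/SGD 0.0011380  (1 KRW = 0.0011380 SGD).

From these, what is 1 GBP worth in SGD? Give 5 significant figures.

GBP/SGD = 1.9592

1 GBP × 1721.6 = 1721.6 KRW
1721.6 KRW × 0.0011380 = 1.95918 SGD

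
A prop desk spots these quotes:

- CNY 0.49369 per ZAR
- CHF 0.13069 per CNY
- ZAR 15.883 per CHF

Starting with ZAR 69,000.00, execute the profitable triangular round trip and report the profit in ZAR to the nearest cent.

Profitable loop is ZAR → CNY → CHF → ZAR:
ZAR 69,000.00 × 0.49369 = CNY 34,064.61
CNY 34,064.61 × 0.13069 = CHF 4,451.90
CHF 4,451.90 × 15.883 = ZAR 70,709.59
Profit = ZAR 70,709.59 − ZAR 69,000.00

Profit: ZAR 1,709.59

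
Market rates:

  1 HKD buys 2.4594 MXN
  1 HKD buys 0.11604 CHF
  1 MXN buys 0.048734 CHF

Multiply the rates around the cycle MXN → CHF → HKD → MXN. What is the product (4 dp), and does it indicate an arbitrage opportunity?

Around MXN → CHF → HKD → MXN: 1 × 0.048734 ÷ 0.11604 × 2.4594 = 1.032889
Product > 1; profitable direction is MXN → CHF → HKD → MXN.

1.0329 (arbitrage exists)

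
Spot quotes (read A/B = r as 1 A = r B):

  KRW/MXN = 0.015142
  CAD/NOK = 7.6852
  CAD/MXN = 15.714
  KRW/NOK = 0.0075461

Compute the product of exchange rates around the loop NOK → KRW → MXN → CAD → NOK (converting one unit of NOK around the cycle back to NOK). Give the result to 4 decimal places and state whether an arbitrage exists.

0.9814 (arbitrage exists)

Around NOK → KRW → MXN → CAD → NOK: 1 ÷ 0.0075461 × 0.015142 ÷ 15.714 × 7.6852 = 0.981362
Product < 1; profitable direction is NOK → CAD → MXN → KRW → NOK.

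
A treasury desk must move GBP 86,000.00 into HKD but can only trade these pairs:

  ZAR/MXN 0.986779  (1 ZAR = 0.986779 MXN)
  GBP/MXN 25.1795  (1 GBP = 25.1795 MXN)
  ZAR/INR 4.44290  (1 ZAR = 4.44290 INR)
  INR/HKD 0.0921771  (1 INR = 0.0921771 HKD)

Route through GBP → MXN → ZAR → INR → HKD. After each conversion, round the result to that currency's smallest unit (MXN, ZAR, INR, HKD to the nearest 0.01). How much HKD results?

HKD 898,701.02

GBP 86,000.00 × 25.1795 = MXN 2,165,437.00
MXN 2,165,437.00 ÷ 0.986779 = ZAR 2,194,449.82
ZAR 2,194,449.82 × 4.44290 = INR 9,749,721.11
INR 9,749,721.11 × 0.0921771 = HKD 898,701.02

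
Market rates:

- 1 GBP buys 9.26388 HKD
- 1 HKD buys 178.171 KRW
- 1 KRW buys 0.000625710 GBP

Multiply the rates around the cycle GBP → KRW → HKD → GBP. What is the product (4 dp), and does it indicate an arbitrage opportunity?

0.9683 (arbitrage exists)

Around GBP → KRW → HKD → GBP: 1 ÷ 0.000625710 ÷ 178.171 ÷ 9.26388 = 0.968271
Product < 1; profitable direction is GBP → HKD → KRW → GBP.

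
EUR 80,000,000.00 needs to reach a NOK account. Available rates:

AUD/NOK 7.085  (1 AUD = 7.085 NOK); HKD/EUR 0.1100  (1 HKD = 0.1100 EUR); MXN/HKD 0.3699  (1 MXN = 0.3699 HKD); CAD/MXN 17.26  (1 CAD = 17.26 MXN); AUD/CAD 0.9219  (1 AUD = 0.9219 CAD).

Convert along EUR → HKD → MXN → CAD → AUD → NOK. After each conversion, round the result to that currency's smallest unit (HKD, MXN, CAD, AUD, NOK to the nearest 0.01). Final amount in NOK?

EUR 80,000,000.00 ÷ 0.1100 = HKD 727,272,727.27
HKD 727,272,727.27 ÷ 0.3699 = MXN 1,966,133,352.99
MXN 1,966,133,352.99 ÷ 17.26 = CAD 113,912,708.75
CAD 113,912,708.75 ÷ 0.9219 = AUD 123,562,977.28
AUD 123,562,977.28 × 7.085 = NOK 875,443,694.03

NOK 875,443,694.03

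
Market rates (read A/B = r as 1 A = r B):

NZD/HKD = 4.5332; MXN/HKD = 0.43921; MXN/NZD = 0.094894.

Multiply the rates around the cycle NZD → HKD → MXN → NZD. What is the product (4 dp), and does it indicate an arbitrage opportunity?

0.9794 (arbitrage exists)

Around NZD → HKD → MXN → NZD: 1 × 4.5332 ÷ 0.43921 × 0.094894 = 0.979426
Product < 1; profitable direction is NZD → MXN → HKD → NZD.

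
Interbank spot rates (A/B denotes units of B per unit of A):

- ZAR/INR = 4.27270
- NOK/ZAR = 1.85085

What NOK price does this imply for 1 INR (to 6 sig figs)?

1 INR ÷ 4.27270 = 0.234044 ZAR
0.234044 ZAR ÷ 1.85085 = 0.126452 NOK

INR/NOK = 0.126452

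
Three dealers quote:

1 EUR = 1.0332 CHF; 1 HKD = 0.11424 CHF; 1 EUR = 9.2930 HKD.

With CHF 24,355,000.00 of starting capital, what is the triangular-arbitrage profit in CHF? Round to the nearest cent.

Profit: CHF 670,217.92

Profitable loop is CHF → EUR → HKD → CHF:
CHF 24,355,000.00 ÷ 1.0332 = EUR 23,572,396.44
EUR 23,572,396.44 × 9.2930 = HKD 219,058,280.10
HKD 219,058,280.10 × 0.11424 = CHF 25,025,217.92
Profit = CHF 25,025,217.92 − CHF 24,355,000.00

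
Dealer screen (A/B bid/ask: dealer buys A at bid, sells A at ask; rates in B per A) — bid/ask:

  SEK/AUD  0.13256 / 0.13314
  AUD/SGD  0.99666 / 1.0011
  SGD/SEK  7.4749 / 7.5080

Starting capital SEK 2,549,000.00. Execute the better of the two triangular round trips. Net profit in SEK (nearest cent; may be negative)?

Net result: SEK -1,820.46 (no profitable arbitrage after spreads)

Best loop SEK → SGD → AUD → SEK:
SEK 2,549,000.00 ÷ 7.5080 (buy SGD at ask) = SGD 339,504.53
SGD 339,504.53 ÷ 1.0011 (buy AUD at ask) = AUD 339,131.48
AUD 339,131.48 ÷ 0.13314 (buy SEK at ask) = SEK 2,547,179.54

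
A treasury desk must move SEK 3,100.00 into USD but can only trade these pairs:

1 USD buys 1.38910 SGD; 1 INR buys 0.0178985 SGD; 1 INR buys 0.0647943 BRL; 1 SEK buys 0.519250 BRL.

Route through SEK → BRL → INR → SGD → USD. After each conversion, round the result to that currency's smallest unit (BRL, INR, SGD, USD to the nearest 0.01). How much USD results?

SEK 3,100.00 × 0.519250 = BRL 1,609.67
BRL 1,609.67 ÷ 0.0647943 = INR 24,842.77
INR 24,842.77 × 0.0178985 = SGD 444.65
SGD 444.65 ÷ 1.38910 = USD 320.10

USD 320.10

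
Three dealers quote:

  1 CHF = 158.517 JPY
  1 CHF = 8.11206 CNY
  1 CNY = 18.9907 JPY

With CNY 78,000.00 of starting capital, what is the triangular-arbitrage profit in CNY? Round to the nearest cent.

Profitable loop is CNY → CHF → JPY → CNY:
CNY 78,000.00 ÷ 8.11206 = CHF 9,615.31
CHF 9,615.31 × 158.517 = JPY 1,524,191
JPY 1,524,191 ÷ 18.9907 = CNY 80,259.85
Profit = CNY 80,259.85 − CNY 78,000.00

Profit: CNY 2,259.85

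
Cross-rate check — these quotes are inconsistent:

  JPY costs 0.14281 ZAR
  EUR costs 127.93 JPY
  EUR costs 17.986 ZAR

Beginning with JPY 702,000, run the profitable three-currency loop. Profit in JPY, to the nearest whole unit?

Profitable loop is JPY → ZAR → EUR → JPY:
JPY 702,000 × 0.14281 = ZAR 100,252.62
ZAR 100,252.62 ÷ 17.986 = EUR 5,573.93
EUR 5,573.93 × 127.93 = JPY 713,072
Profit = JPY 713,072 − JPY 702,000

Profit: JPY 11,072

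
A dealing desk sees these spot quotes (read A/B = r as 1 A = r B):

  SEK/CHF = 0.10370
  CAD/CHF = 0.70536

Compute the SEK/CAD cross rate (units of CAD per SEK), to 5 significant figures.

SEK/CAD = 0.14702

1 SEK × 0.10370 = 0.1037 CHF
0.1037 CHF ÷ 0.70536 = 0.147017 CAD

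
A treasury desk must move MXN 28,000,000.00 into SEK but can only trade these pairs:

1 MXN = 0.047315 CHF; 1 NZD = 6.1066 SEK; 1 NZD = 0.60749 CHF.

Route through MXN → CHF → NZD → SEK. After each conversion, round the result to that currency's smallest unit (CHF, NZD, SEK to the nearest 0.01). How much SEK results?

MXN 28,000,000.00 × 0.047315 = CHF 1,324,820.00
CHF 1,324,820.00 ÷ 0.60749 = NZD 2,180,809.56
NZD 2,180,809.56 × 6.1066 = SEK 13,317,331.66

SEK 13,317,331.66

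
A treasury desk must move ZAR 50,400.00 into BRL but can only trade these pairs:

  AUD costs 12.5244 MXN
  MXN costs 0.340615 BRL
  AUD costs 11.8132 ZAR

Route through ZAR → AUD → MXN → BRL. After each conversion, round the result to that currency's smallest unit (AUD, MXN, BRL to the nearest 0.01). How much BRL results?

BRL 18,200.50

ZAR 50,400.00 ÷ 11.8132 = AUD 4,266.41
AUD 4,266.41 × 12.5244 = MXN 53,434.23
MXN 53,434.23 × 0.340615 = BRL 18,200.50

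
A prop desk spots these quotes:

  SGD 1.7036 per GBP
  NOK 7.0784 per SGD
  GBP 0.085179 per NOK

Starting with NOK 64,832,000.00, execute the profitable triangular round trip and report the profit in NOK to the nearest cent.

Profitable loop is NOK → GBP → SGD → NOK:
NOK 64,832,000.00 × 0.085179 = GBP 5,522,324.93
GBP 5,522,324.93 × 1.7036 = SGD 9,407,832.75
SGD 9,407,832.75 × 7.0784 = NOK 66,592,403.32
Profit = NOK 66,592,403.32 − NOK 64,832,000.00

Profit: NOK 1,760,403.32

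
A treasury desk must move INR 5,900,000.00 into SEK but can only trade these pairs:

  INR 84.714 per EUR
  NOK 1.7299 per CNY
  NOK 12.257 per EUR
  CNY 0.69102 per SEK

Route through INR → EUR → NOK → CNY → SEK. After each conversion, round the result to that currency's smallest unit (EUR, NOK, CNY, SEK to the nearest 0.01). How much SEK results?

INR 5,900,000.00 ÷ 84.714 = EUR 69,646.10
EUR 69,646.10 × 12.257 = NOK 853,652.25
NOK 853,652.25 ÷ 1.7299 = CNY 493,469.13
CNY 493,469.13 ÷ 0.69102 = SEK 714,117.00

SEK 714,117.00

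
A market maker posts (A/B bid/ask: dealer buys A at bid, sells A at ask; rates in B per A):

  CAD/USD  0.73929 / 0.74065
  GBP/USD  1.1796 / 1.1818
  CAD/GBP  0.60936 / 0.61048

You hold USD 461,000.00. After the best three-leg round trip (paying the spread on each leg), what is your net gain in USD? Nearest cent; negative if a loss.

Best loop USD → GBP → CAD → USD:
USD 461,000.00 ÷ 1.1818 (buy GBP at ask) = GBP 390,082.92
GBP 390,082.92 ÷ 0.61048 (buy CAD at ask) = CAD 638,977.40
CAD 638,977.40 × 0.73929 (sell CAD at bid) = USD 472,389.60

Net profit: USD 11,389.60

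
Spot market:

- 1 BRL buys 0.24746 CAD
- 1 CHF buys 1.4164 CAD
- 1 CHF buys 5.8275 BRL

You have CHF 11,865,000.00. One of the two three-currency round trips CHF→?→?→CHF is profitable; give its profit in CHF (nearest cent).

Profit: CHF 215,060.66

Profitable loop is CHF → BRL → CAD → CHF:
CHF 11,865,000.00 × 5.8275 = BRL 69,143,287.50
BRL 69,143,287.50 × 0.24746 = CAD 17,110,197.92
CAD 17,110,197.92 ÷ 1.4164 = CHF 12,080,060.66
Profit = CHF 12,080,060.66 − CHF 11,865,000.00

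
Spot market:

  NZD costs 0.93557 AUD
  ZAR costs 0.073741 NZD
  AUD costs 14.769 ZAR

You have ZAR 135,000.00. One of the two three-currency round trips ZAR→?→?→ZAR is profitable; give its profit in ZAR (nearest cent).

Profitable loop is ZAR → NZD → AUD → ZAR:
ZAR 135,000.00 × 0.073741 = NZD 9,955.03
NZD 9,955.03 × 0.93557 = AUD 9,313.63
AUD 9,313.63 × 14.769 = ZAR 137,553.03
Profit = ZAR 137,553.03 − ZAR 135,000.00

Profit: ZAR 2,553.03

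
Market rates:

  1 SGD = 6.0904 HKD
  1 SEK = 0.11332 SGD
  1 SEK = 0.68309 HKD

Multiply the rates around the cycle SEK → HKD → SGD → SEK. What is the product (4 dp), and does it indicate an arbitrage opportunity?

0.9898 (arbitrage exists)

Around SEK → HKD → SGD → SEK: 1 × 0.68309 ÷ 6.0904 ÷ 0.11332 = 0.989750
Product < 1; profitable direction is SEK → SGD → HKD → SEK.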